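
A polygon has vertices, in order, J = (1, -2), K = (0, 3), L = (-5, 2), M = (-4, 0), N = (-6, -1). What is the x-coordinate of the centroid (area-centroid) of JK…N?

Apply the surveyor's formula. First the cross-terms c_i = x_i·y_{i+1} − x_{i+1}·y_i:
  3, 15, 8, 4, 13  ⇒  2A = 43, A = 21.5.
Then Σ (x_i + x_{i+1})·c_i = -249, so x̄ = -249 / (6·21.5) = -83/43.

-83/43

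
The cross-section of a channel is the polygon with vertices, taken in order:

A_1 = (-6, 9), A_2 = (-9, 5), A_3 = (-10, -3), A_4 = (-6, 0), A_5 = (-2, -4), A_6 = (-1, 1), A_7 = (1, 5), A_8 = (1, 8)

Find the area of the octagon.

Apply Gauss's area formula: 2A = Σ (x_i·y_{i+1} − x_{i+1}·y_i), indices taken mod 8.
A_1→A_2: (-6)(5) − (-9)(9) = 51
A_2→A_3: (-9)(-3) − (-10)(5) = 77
A_3→A_4: (-10)(0) − (-6)(-3) = -18
A_4→A_5: (-6)(-4) − (-2)(0) = 24
A_5→A_6: (-2)(1) − (-1)(-4) = -6
A_6→A_7: (-1)(5) − (1)(1) = -6
A_7→A_8: (1)(8) − (1)(5) = 3
A_8→A_1: (1)(9) − (-6)(8) = 57
Σ = 182
Area = |Σ|/2 = 91.

91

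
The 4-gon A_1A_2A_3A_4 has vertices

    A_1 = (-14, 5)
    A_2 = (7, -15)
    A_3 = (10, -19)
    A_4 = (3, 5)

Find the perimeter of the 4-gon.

|A_1A_2| = √((21)² + (-20)²) = √841 = 29
|A_2A_3| = √((3)² + (-4)²) = √25 = 5
|A_3A_4| = √((-7)² + (24)²) = √625 = 25
|A_4A_1| = √((-17)² + (0)²) = √289 = 17
Perimeter = 29 + 5 + 25 + 17 = 76.

76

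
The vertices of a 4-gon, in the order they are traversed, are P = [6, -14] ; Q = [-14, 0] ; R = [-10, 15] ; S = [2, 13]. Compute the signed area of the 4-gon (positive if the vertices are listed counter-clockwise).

-336

Apply the surveyor's formula: 2A = Σ (x_i·y_{i+1} − x_{i+1}·y_i), indices taken mod 4.
Σ = (-196) + (-210) + (-160) + (-106) = -672
Signed area = Σ/2 = -336 (negative ⇒ clockwise traversal).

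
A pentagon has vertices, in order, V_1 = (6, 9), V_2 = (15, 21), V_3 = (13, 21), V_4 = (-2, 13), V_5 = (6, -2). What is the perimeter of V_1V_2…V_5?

|V_1V_2| = √((9)² + (12)²) = √225 = 15
|V_2V_3| = √((-2)² + (0)²) = √4 = 2
|V_3V_4| = √((-15)² + (-8)²) = √289 = 17
|V_4V_5| = √((8)² + (-15)²) = √289 = 17
|V_5V_1| = √((0)² + (11)²) = √121 = 11
Perimeter = 15 + 2 + 17 + 17 + 11 = 62.

62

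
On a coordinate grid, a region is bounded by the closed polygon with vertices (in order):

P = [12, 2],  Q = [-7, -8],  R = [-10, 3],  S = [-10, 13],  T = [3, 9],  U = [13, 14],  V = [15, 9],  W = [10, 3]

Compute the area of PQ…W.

Apply the shoelace formula: 2A = Σ (x_i·y_{i+1} − x_{i+1}·y_i), indices taken mod 8.
Cross-terms: -82, -101, -100, -129, -75, -93, -45, -16  ⇒  Σ = -641
Area = |Σ|/2 = 320.5.

320.5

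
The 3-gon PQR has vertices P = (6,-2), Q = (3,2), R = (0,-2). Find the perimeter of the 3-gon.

16

|PQ| = √((-3)² + (4)²) = √25 = 5
|QR| = √((-3)² + (-4)²) = √25 = 5
|RP| = √((6)² + (0)²) = √36 = 6
Perimeter = 5 + 5 + 6 = 16.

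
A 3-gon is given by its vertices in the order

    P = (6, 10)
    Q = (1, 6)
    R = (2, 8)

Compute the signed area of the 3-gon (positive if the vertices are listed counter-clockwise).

-3

Cross-terms: 26, -4, -28  ⇒  Σ = -6
Signed area = Σ/2 = -3 (negative ⇒ clockwise traversal).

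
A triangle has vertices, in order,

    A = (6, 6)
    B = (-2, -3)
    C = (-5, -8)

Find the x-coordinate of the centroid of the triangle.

Apply the shoelace formula. First the cross-terms c_i = x_i·y_{i+1} − x_{i+1}·y_i:
  -6, 1, 18  ⇒  2A = 13, A = 6.5.
Then Σ (x_i + x_{i+1})·c_i = -13, so x̄ = -13 / (6·6.5) = -1/3.

-1/3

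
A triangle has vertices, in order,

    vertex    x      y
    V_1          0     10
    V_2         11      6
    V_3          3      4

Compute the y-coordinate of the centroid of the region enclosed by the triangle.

20/3

Apply the surveyor's formula. First the cross-terms c_i = x_i·y_{i+1} − x_{i+1}·y_i:
  -110, 26, 30  ⇒  2A = -54, A = -27.
Then Σ (y_i + y_{i+1})·c_i = -1080, so ȳ = -1080 / (6·(-27)) = 20/3.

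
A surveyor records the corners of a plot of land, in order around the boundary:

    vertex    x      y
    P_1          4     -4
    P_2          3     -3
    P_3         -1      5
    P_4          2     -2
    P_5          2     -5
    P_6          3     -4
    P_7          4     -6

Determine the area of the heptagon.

5.5

Apply Gauss's area formula: 2A = Σ (x_i·y_{i+1} − x_{i+1}·y_i), indices taken mod 7.
Σ = (0) + (12) + (-8) + (-6) + (7) + (-2) + (8) = 11
Area = |Σ|/2 = 5.5.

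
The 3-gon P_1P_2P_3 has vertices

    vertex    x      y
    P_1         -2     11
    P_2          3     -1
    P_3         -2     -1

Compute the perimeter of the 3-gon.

|P_1P_2| = √((5)² + (-12)²) = √169 = 13
|P_2P_3| = √((-5)² + (0)²) = √25 = 5
|P_3P_1| = √((0)² + (12)²) = √144 = 12
Perimeter = 13 + 5 + 12 = 30.

30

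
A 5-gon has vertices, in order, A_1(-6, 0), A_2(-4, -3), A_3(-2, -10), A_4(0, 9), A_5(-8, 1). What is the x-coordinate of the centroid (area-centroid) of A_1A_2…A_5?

Apply the shoelace (surveyor's) formula. First the cross-terms c_i = x_i·y_{i+1} − x_{i+1}·y_i:
  18, 34, -18, 72, 6  ⇒  2A = 112, A = 56.
Then Σ (x_i + x_{i+1})·c_i = -1008, so x̄ = -1008 / (6·56) = -3.

-3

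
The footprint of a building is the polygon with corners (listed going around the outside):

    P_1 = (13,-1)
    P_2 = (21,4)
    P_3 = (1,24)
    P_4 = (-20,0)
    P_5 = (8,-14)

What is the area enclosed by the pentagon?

753.5

Apply the surveyor's formula: 2A = Σ (x_i·y_{i+1} − x_{i+1}·y_i), indices taken mod 5.
Σ = (73) + (500) + (480) + (280) + (174) = 1507
Area = |Σ|/2 = 753.5.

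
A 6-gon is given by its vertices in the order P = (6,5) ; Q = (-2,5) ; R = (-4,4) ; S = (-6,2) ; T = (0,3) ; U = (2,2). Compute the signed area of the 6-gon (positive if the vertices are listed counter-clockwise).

Σ = (40) + (12) + (16) + (-18) + (-6) + (-2) = 42
Signed area = Σ/2 = 21 (positive ⇒ counter-clockwise traversal).

21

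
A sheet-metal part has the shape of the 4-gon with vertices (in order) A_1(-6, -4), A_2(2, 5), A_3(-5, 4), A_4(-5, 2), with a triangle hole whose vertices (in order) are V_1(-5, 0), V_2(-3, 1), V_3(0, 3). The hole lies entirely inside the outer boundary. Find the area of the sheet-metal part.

Outer boundary:
Σ = (-22) + (33) + (10) + (32) = 53
Area = |Σ|/2 = 26.5.
Hole:
Σ = (-5) + (-9) + (15) = 1
Area = |Σ|/2 = 0.5.
Net area = 26.5 − 0.5 = 26.

26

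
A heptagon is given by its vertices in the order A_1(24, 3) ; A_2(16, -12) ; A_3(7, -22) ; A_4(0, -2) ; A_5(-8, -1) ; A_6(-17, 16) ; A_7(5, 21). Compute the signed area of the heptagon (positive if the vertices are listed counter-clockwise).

Apply the surveyor's formula: 2A = Σ (x_i·y_{i+1} − x_{i+1}·y_i), indices taken mod 7.
A_1→A_2: (24)(-12) − (16)(3) = -336
A_2→A_3: (16)(-22) − (7)(-12) = -268
A_3→A_4: (7)(-2) − (0)(-22) = -14
A_4→A_5: (0)(-1) − (-8)(-2) = -16
A_5→A_6: (-8)(16) − (-17)(-1) = -145
A_6→A_7: (-17)(21) − (5)(16) = -437
A_7→A_1: (5)(3) − (24)(21) = -489
Σ = -1705
Signed area = Σ/2 = -852.5 (negative ⇒ clockwise traversal).

-852.5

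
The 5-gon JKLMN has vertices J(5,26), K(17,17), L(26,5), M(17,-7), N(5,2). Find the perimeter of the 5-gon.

84

|JK| = √((12)² + (-9)²) = √225 = 15
|KL| = √((9)² + (-12)²) = √225 = 15
|LM| = √((-9)² + (-12)²) = √225 = 15
|MN| = √((-12)² + (9)²) = √225 = 15
|NJ| = √((0)² + (24)²) = √576 = 24
Perimeter = 15 + 15 + 15 + 15 + 24 = 84.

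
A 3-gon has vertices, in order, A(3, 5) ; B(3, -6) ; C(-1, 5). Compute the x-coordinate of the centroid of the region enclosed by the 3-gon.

Apply Gauss's area formula. First the cross-terms c_i = x_i·y_{i+1} − x_{i+1}·y_i:
  -33, 9, -20  ⇒  2A = -44, A = -22.
Then Σ (x_i + x_{i+1})·c_i = -220, so x̄ = -220 / (6·(-22)) = 5/3.

5/3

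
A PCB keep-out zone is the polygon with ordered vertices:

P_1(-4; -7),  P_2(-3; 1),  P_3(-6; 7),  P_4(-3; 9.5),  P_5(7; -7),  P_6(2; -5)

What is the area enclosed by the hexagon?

Apply the shoelace formula: 2A = Σ (x_i·y_{i+1} − x_{i+1}·y_i), indices taken mod 6.
Σ = (-25) + (-15) + (-36) + (-45.5) + (-21) + (-34) = -176.5
Area = |Σ|/2 = 88.25.

88.25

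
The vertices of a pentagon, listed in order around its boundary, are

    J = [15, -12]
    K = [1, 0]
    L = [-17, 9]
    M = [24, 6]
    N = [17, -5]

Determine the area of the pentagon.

324

Apply the shoelace formula: 2A = Σ (x_i·y_{i+1} − x_{i+1}·y_i), indices taken mod 5.
Cross-terms: 12, 9, -318, -222, -129  ⇒  Σ = -648
Area = |Σ|/2 = 324.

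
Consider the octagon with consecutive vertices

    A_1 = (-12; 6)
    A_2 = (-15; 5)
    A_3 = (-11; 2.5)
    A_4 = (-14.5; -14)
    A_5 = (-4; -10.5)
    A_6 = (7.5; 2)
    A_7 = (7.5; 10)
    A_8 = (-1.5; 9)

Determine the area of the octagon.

Σ = (30) + (17.5) + (190.25) + (96.25) + (70.75) + (60) + (82.5) + (99) = 646.25
Area = |Σ|/2 = 323.125.

323.125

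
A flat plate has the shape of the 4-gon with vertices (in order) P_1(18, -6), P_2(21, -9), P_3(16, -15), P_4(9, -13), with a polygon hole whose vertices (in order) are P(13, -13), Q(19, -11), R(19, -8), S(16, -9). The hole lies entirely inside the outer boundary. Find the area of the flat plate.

Outer boundary:
Apply the surveyor's formula: 2A = Σ (x_i·y_{i+1} − x_{i+1}·y_i), indices taken mod 4.
Σ = (-36) + (-171) + (-73) + (180) = -100
Area = |Σ|/2 = 50.
Hole:
Cross-terms: 104, 57, -43, -91  ⇒  Σ = 27
Area = |Σ|/2 = 13.5.
Net area = 50 − 13.5 = 36.5.

36.5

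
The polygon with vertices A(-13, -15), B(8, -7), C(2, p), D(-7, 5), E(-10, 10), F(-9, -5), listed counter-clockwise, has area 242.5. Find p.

Write out the shoelace sum; only the two edges meeting at C involve p:
2·Area = [(8·p − 2·(-7)) + (2·5 − (-7)·p)] + 401
       = 15·p + 425 = 485
⇒ p = 4.

4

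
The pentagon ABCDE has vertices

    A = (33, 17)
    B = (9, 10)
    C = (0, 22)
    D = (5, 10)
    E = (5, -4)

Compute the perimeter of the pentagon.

|AB| = √((-24)² + (-7)²) = √625 = 25
|BC| = √((-9)² + (12)²) = √225 = 15
|CD| = √((5)² + (-12)²) = √169 = 13
|DE| = √((0)² + (-14)²) = √196 = 14
|EA| = √((28)² + (21)²) = √1225 = 35
Perimeter = 25 + 15 + 13 + 14 + 35 = 102.

102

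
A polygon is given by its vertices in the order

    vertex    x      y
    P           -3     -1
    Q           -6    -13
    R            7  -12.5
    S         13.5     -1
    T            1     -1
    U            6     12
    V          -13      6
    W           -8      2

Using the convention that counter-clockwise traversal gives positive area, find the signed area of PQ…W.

297.125

Apply Gauss's area formula: 2A = Σ (x_i·y_{i+1} − x_{i+1}·y_i), indices taken mod 8.
Cross-terms: 33, 166, 161.75, -12.5, 18, 192, 22, 14  ⇒  Σ = 594.25
Signed area = Σ/2 = 297.125 (positive ⇒ counter-clockwise traversal).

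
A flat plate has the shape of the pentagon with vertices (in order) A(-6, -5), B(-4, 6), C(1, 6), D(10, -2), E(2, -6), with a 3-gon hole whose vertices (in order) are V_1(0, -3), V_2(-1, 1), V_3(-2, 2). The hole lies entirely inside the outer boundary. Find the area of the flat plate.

123.5

Outer boundary:
Apply the shoelace (surveyor's) formula: 2A = Σ (x_i·y_{i+1} − x_{i+1}·y_i), indices taken mod 5.
Σ = (-56) + (-30) + (-62) + (-56) + (-46) = -250
Area = |Σ|/2 = 125.
Hole:
Apply Gauss's area formula: 2A = Σ (x_i·y_{i+1} − x_{i+1}·y_i), indices taken mod 3.
V_1→V_2: (0)(1) − (-1)(-3) = -3
V_2→V_3: (-1)(2) − (-2)(1) = 0
V_3→V_1: (-2)(-3) − (0)(2) = 6
Σ = 3
Area = |Σ|/2 = 1.5.
Net area = 125 − 1.5 = 123.5.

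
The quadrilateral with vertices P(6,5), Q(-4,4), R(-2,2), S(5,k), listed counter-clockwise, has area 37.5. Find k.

-2

The doubled signed area Σ (x_i y_{i+1} − x_{i+1} y_i) is linear in k.
With k=0 it equals 59; the coefficient of k is -8 (from the two edges through S).
So -8·k + 59 = 2·37.5 = 75 ⇒ k = -2.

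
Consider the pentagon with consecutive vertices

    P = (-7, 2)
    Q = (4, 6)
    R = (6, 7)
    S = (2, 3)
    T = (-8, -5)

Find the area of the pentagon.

45.5

Σ = (-50) + (-8) + (4) + (14) + (-51) = -91
Area = |Σ|/2 = 45.5.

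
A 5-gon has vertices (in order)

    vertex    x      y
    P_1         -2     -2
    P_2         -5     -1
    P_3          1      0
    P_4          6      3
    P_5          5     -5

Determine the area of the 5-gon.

Apply the shoelace (surveyor's) formula: 2A = Σ (x_i·y_{i+1} − x_{i+1}·y_i), indices taken mod 5.
Σ = (-8) + (1) + (3) + (-45) + (-20) = -69
Area = |Σ|/2 = 34.5.

34.5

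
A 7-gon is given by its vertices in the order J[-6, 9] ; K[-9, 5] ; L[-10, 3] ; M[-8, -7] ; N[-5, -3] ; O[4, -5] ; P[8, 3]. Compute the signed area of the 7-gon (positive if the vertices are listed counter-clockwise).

168

Apply the surveyor's formula: 2A = Σ (x_i·y_{i+1} − x_{i+1}·y_i), indices taken mod 7.
Cross-terms: 51, 23, 94, -11, 37, 52, 90  ⇒  Σ = 336
Signed area = Σ/2 = 168 (positive ⇒ counter-clockwise traversal).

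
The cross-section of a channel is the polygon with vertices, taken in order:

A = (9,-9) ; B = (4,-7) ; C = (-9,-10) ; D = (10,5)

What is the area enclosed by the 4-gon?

Cross-terms: -27, -103, 55, -135  ⇒  Σ = -210
Area = |Σ|/2 = 105.

105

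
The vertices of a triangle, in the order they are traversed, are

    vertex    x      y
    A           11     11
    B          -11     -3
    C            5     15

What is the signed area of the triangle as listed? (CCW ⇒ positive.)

A→B: (11)(-3) − (-11)(11) = 88
B→C: (-11)(15) − (5)(-3) = -150
C→A: (5)(11) − (11)(15) = -110
Σ = -172
Signed area = Σ/2 = -86 (negative ⇒ clockwise traversal).

-86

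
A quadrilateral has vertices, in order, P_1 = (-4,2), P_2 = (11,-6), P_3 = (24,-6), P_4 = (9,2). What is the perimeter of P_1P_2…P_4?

|P_1P_2| = √((15)² + (-8)²) = √289 = 17
|P_2P_3| = √((13)² + (0)²) = √169 = 13
|P_3P_4| = √((-15)² + (8)²) = √289 = 17
|P_4P_1| = √((-13)² + (0)²) = √169 = 13
Perimeter = 17 + 13 + 17 + 13 = 60.

60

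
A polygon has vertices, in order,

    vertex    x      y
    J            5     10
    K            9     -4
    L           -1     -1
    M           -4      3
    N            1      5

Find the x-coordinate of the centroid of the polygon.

Apply the surveyor's formula. First the cross-terms c_i = x_i·y_{i+1} − x_{i+1}·y_i:
  -110, -13, -7, -23, -15  ⇒  2A = -168, A = -84.
Then Σ (x_i + x_{i+1})·c_i = -1630, so x̄ = -1630 / (6·(-84)) = 815/252.

815/252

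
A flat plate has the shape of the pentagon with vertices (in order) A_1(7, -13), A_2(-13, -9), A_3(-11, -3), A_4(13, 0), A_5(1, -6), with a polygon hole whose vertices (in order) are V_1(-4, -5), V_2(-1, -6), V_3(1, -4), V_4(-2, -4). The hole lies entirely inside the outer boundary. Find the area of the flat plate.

Outer boundary:
Apply the shoelace formula: 2A = Σ (x_i·y_{i+1} − x_{i+1}·y_i), indices taken mod 5.
A_1→A_2: (7)(-9) − (-13)(-13) = -232
A_2→A_3: (-13)(-3) − (-11)(-9) = -60
A_3→A_4: (-11)(0) − (13)(-3) = 39
A_4→A_5: (13)(-6) − (1)(0) = -78
A_5→A_1: (1)(-13) − (7)(-6) = 29
Σ = -302
Area = |Σ|/2 = 151.
Hole:
V_1→V_2: (-4)(-6) − (-1)(-5) = 19
V_2→V_3: (-1)(-4) − (1)(-6) = 10
V_3→V_4: (1)(-4) − (-2)(-4) = -12
V_4→V_1: (-2)(-5) − (-4)(-4) = -6
Σ = 11
Area = |Σ|/2 = 5.5.
Net area = 151 − 5.5 = 145.5.

145.5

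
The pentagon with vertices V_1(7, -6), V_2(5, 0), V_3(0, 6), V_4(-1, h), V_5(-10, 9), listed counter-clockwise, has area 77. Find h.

10

Write out the shoelace sum; only the two edges meeting at V_4 involve h:
2·Area = [(0·h − (-1)·6) + ((-1)·9 − (-10)·h)] + 57
       = 10·h + 54 = 154
⇒ h = 10.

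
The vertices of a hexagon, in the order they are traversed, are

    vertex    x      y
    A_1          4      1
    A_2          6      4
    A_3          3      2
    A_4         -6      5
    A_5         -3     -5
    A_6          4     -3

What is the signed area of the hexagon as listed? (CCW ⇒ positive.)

Apply the shoelace (surveyor's) formula: 2A = Σ (x_i·y_{i+1} − x_{i+1}·y_i), indices taken mod 6.
Cross-terms: 10, 0, 27, 45, 29, 16  ⇒  Σ = 127
Signed area = Σ/2 = 63.5 (positive ⇒ counter-clockwise traversal).

63.5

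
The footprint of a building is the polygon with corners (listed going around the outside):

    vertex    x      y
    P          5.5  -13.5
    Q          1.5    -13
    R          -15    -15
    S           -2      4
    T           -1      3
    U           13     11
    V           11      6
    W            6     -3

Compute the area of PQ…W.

Apply the shoelace formula: 2A = Σ (x_i·y_{i+1} − x_{i+1}·y_i), indices taken mod 8.
Σ = (-51.25) + (-217.5) + (-90) + (-2) + (-50) + (-43) + (-69) + (-64.5) = -587.25
Area = |Σ|/2 = 293.625.

293.625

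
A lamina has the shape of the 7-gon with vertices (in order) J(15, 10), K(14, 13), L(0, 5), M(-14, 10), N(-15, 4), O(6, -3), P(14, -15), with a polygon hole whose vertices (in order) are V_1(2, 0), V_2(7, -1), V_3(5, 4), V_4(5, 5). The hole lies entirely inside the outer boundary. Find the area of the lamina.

300.5

Outer boundary:
Apply Gauss's area formula: 2A = Σ (x_i·y_{i+1} − x_{i+1}·y_i), indices taken mod 7.
Σ = (55) + (70) + (70) + (94) + (21) + (-48) + (365) = 627
Area = |Σ|/2 = 313.5.
Hole:
Apply Gauss's area formula: 2A = Σ (x_i·y_{i+1} − x_{i+1}·y_i), indices taken mod 4.
Σ = (-2) + (33) + (5) + (-10) = 26
Area = |Σ|/2 = 13.
Net area = 313.5 − 13 = 300.5.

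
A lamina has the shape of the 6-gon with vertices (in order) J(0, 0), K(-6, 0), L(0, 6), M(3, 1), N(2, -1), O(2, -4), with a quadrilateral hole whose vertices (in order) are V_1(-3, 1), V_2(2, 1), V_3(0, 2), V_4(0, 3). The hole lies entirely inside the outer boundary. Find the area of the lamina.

28.5

Outer boundary:
Σ = (0) + (-36) + (-18) + (-5) + (-6) + (0) = -65
Area = |Σ|/2 = 32.5.
Hole:
Apply the surveyor's formula: 2A = Σ (x_i·y_{i+1} − x_{i+1}·y_i), indices taken mod 4.
Cross-terms: -5, 4, 0, 9  ⇒  Σ = 8
Area = |Σ|/2 = 4.
Net area = 32.5 − 4 = 28.5.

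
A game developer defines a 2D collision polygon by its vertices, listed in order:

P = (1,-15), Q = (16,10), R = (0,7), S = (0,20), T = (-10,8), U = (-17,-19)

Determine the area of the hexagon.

581

Σ = (250) + (112) + (0) + (200) + (326) + (274) = 1162
Area = |Σ|/2 = 581.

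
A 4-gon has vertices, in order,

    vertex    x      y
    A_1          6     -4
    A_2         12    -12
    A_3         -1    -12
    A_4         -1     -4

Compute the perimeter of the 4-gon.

38

|A_1A_2| = √((6)² + (-8)²) = √100 = 10
|A_2A_3| = √((-13)² + (0)²) = √169 = 13
|A_3A_4| = √((0)² + (8)²) = √64 = 8
|A_4A_1| = √((7)² + (0)²) = √49 = 7
Perimeter = 10 + 13 + 8 + 7 = 38.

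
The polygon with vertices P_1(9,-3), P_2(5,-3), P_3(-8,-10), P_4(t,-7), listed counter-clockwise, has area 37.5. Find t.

The doubled signed area Σ (x_i y_{i+1} − x_{i+1} y_i) is linear in t.
With t=0 it equals 33; the coefficient of t is 7 (from the two edges through P_4).
So 7·t + 33 = 2·37.5 = 75 ⇒ t = 6.

6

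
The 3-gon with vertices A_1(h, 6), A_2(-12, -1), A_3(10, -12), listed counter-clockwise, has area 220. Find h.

The doubled signed area Σ (x_i y_{i+1} − x_{i+1} y_i) is linear in h.
With h=0 it equals 286; the coefficient of h is 11 (from the two edges through A_1).
So 11·h + 286 = 2·220 = 440 ⇒ h = 14.

14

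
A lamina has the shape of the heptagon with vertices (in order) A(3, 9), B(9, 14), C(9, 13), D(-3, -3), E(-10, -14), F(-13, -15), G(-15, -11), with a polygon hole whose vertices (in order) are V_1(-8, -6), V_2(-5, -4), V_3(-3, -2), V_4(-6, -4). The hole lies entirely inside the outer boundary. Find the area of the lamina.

Outer boundary:
Apply the shoelace (surveyor's) formula: 2A = Σ (x_i·y_{i+1} − x_{i+1}·y_i), indices taken mod 7.
A→B: (3)(14) − (9)(9) = -39
B→C: (9)(13) − (9)(14) = -9
C→D: (9)(-3) − (-3)(13) = 12
D→E: (-3)(-14) − (-10)(-3) = 12
E→F: (-10)(-15) − (-13)(-14) = -32
F→G: (-13)(-11) − (-15)(-15) = -82
G→A: (-15)(9) − (3)(-11) = -102
Σ = -240
Area = |Σ|/2 = 120.
Hole:
Apply the shoelace formula: 2A = Σ (x_i·y_{i+1} − x_{i+1}·y_i), indices taken mod 4.
Σ = (2) + (-2) + (0) + (4) = 4
Area = |Σ|/2 = 2.
Net area = 120 − 2 = 118.

118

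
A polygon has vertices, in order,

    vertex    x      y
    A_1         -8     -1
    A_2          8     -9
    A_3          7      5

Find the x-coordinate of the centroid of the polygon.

7/3

Apply the shoelace (surveyor's) formula. First the cross-terms c_i = x_i·y_{i+1} − x_{i+1}·y_i:
  80, 103, 33  ⇒  2A = 216, A = 108.
Then Σ (x_i + x_{i+1})·c_i = 1512, so x̄ = 1512 / (6·108) = 7/3.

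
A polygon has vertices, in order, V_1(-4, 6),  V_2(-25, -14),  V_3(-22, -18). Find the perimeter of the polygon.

|V_1V_2| = √((-21)² + (-20)²) = √841 = 29
|V_2V_3| = √((3)² + (-4)²) = √25 = 5
|V_3V_1| = √((18)² + (24)²) = √900 = 30
Perimeter = 29 + 5 + 30 = 64.

64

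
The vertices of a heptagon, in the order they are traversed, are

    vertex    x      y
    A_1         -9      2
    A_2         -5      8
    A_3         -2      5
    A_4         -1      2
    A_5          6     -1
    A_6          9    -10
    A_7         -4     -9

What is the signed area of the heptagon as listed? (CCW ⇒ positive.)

-171

Σ = (-62) + (-9) + (1) + (-11) + (-51) + (-121) + (-89) = -342
Signed area = Σ/2 = -171 (negative ⇒ clockwise traversal).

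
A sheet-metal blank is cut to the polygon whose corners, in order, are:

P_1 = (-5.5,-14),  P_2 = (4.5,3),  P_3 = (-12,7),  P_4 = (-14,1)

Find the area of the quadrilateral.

200.75

Σ = (46.5) + (67.5) + (86) + (201.5) = 401.5
Area = |Σ|/2 = 200.75.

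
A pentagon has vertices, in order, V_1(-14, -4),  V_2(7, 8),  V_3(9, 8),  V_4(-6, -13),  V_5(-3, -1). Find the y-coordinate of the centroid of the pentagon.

-25/68

Apply the shoelace (surveyor's) formula. First the cross-terms c_i = x_i·y_{i+1} − x_{i+1}·y_i:
  -84, -16, -69, -33, -2  ⇒  2A = -204, A = -102.
Then Σ (y_i + y_{i+1})·c_i = 225, so ȳ = 225 / (6·(-102)) = -25/68.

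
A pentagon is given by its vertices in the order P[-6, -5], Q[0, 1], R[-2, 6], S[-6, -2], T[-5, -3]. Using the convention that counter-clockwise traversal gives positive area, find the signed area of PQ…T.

Σ = (-6) + (2) + (40) + (8) + (7) = 51
Signed area = Σ/2 = 25.5 (positive ⇒ counter-clockwise traversal).

25.5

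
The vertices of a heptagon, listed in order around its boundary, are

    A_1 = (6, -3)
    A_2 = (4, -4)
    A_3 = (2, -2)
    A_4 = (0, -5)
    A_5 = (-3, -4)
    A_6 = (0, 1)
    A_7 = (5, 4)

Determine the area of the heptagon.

42

Apply the shoelace formula: 2A = Σ (x_i·y_{i+1} − x_{i+1}·y_i), indices taken mod 7.
Σ = (-12) + (0) + (-10) + (-15) + (-3) + (-5) + (-39) = -84
Area = |Σ|/2 = 42.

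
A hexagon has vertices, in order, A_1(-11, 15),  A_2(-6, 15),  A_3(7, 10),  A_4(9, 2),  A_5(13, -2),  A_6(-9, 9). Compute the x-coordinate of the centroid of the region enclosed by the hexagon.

Apply the surveyor's formula. First the cross-terms c_i = x_i·y_{i+1} − x_{i+1}·y_i:
  -75, -165, -76, -44, 99, -36  ⇒  2A = -297, A = -148.5.
Then Σ (x_i + x_{i+1})·c_i = 42, so x̄ = 42 / (6·(-148.5)) = -14/297.

-14/297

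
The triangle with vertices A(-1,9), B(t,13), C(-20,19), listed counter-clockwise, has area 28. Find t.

Write out the shoelace sum; only the two edges meeting at B involve t:
2·Area = [((-1)·13 − t·9) + (t·19 − (-20)·13)] + -161
       = 10·t + 86 = 56
⇒ t = -3.

-3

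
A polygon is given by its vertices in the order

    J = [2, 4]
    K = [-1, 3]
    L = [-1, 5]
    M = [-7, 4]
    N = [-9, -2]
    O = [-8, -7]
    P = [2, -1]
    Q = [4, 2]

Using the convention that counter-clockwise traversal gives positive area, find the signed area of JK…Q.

89

Apply the shoelace formula: 2A = Σ (x_i·y_{i+1} − x_{i+1}·y_i), indices taken mod 8.
Σ = (10) + (-2) + (31) + (50) + (47) + (22) + (8) + (12) = 178
Signed area = Σ/2 = 89 (positive ⇒ counter-clockwise traversal).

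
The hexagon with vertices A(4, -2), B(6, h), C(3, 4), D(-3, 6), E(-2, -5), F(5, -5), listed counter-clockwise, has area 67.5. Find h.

-3

The doubled signed area Σ (x_i y_{i+1} − x_{i+1} y_i) is linear in h.
With h=0 it equals 138; the coefficient of h is 1 (from the two edges through B).
So 1·h + 138 = 2·67.5 = 135 ⇒ h = -3.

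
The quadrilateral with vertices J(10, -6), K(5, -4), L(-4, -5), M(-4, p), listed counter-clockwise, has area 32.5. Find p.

-8

The doubled signed area Σ (x_i y_{i+1} − x_{i+1} y_i) is linear in p.
With p=0 it equals -47; the coefficient of p is -14 (from the two edges through M).
So -14·p + -47 = 2·32.5 = 65 ⇒ p = -8.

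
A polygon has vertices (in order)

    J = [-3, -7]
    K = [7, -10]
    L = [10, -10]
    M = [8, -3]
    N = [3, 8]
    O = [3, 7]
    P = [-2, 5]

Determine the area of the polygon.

143.5

Apply the surveyor's formula: 2A = Σ (x_i·y_{i+1} − x_{i+1}·y_i), indices taken mod 7.
Cross-terms: 79, 30, 50, 73, -3, 29, 29  ⇒  Σ = 287
Area = |Σ|/2 = 143.5.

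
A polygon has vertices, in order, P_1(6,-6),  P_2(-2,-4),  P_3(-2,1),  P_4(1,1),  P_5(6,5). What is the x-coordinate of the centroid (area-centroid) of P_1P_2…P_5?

75/29

Apply the surveyor's formula. First the cross-terms c_i = x_i·y_{i+1} − x_{i+1}·y_i:
  -36, -10, -3, -1, -66  ⇒  2A = -116, A = -58.
Then Σ (x_i + x_{i+1})·c_i = -900, so x̄ = -900 / (6·(-58)) = 75/29.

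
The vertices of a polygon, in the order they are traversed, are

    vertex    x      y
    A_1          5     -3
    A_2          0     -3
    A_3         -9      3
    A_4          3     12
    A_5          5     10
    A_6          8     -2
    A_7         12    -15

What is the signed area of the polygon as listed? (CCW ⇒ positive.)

Apply Gauss's area formula: 2A = Σ (x_i·y_{i+1} − x_{i+1}·y_i), indices taken mod 7.
Σ = (-15) + (-27) + (-117) + (-30) + (-90) + (-96) + (39) = -336
Signed area = Σ/2 = -168 (negative ⇒ clockwise traversal).

-168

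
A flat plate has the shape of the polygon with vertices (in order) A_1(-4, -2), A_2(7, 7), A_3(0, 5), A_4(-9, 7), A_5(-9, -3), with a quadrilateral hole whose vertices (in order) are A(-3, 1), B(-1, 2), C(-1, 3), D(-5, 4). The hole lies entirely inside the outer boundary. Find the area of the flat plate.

75

Outer boundary:
Apply the shoelace (surveyor's) formula: 2A = Σ (x_i·y_{i+1} − x_{i+1}·y_i), indices taken mod 5.
Σ = (-14) + (35) + (45) + (90) + (6) = 162
Area = |Σ|/2 = 81.
Hole:
Σ = (-5) + (-1) + (11) + (7) = 12
Area = |Σ|/2 = 6.
Net area = 81 − 6 = 75.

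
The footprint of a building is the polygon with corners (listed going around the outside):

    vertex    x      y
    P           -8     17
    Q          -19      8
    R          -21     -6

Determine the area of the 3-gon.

68

P→Q: (-8)(8) − (-19)(17) = 259
Q→R: (-19)(-6) − (-21)(8) = 282
R→P: (-21)(17) − (-8)(-6) = -405
Σ = 136
Area = |Σ|/2 = 68.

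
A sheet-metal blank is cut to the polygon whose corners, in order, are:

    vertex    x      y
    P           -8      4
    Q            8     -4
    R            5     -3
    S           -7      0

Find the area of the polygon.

Σ = (0) + (-4) + (-21) + (-28) = -53
Area = |Σ|/2 = 26.5.

26.5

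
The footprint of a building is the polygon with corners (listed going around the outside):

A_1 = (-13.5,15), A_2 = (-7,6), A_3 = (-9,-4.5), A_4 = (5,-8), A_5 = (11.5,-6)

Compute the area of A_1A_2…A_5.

178.75

Σ = (24) + (85.5) + (94.5) + (62) + (91.5) = 357.5
Area = |Σ|/2 = 178.75.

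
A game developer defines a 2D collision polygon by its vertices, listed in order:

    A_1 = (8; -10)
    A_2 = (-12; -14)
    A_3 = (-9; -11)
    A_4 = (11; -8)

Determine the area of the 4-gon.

Apply Gauss's area formula: 2A = Σ (x_i·y_{i+1} − x_{i+1}·y_i), indices taken mod 4.
A_1→A_2: (8)(-14) − (-12)(-10) = -232
A_2→A_3: (-12)(-11) − (-9)(-14) = 6
A_3→A_4: (-9)(-8) − (11)(-11) = 193
A_4→A_1: (11)(-10) − (8)(-8) = -46
Σ = -79
Area = |Σ|/2 = 39.5.

39.5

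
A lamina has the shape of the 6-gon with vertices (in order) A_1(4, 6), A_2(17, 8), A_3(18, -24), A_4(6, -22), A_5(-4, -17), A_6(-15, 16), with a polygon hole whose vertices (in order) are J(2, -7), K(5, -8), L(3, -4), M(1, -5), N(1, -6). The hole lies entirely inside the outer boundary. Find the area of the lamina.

760.5

Outer boundary:
A_1→A_2: (4)(8) − (17)(6) = -70
A_2→A_3: (17)(-24) − (18)(8) = -552
A_3→A_4: (18)(-22) − (6)(-24) = -252
A_4→A_5: (6)(-17) − (-4)(-22) = -190
A_5→A_6: (-4)(16) − (-15)(-17) = -319
A_6→A_1: (-15)(6) − (4)(16) = -154
Σ = -1537
Area = |Σ|/2 = 768.5.
Hole:
Apply the shoelace formula: 2A = Σ (x_i·y_{i+1} − x_{i+1}·y_i), indices taken mod 5.
Σ = (19) + (4) + (-11) + (-1) + (5) = 16
Area = |Σ|/2 = 8.
Net area = 768.5 − 8 = 760.5.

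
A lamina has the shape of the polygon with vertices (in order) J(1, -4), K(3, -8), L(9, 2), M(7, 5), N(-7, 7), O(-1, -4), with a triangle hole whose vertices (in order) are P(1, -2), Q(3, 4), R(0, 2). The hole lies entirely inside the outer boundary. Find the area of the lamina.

Outer boundary:
J→K: (1)(-8) − (3)(-4) = 4
K→L: (3)(2) − (9)(-8) = 78
L→M: (9)(5) − (7)(2) = 31
M→N: (7)(7) − (-7)(5) = 84
N→O: (-7)(-4) − (-1)(7) = 35
O→J: (-1)(-4) − (1)(-4) = 8
Σ = 240
Area = |Σ|/2 = 120.
Hole:
Apply the shoelace formula: 2A = Σ (x_i·y_{i+1} − x_{i+1}·y_i), indices taken mod 3.
Σ = (10) + (6) + (-2) = 14
Area = |Σ|/2 = 7.
Net area = 120 − 7 = 113.

113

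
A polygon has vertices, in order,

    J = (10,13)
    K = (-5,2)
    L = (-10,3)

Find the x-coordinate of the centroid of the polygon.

-5/3

Apply the shoelace formula. First the cross-terms c_i = x_i·y_{i+1} − x_{i+1}·y_i:
  85, 5, -160  ⇒  2A = -70, A = -35.
Then Σ (x_i + x_{i+1})·c_i = 350, so x̄ = 350 / (6·(-35)) = -5/3.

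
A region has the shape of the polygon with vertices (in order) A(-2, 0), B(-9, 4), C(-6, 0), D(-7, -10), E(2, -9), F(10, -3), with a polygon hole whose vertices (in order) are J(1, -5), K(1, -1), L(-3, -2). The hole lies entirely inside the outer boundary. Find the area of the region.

110.5

Outer boundary:
Apply the shoelace formula: 2A = Σ (x_i·y_{i+1} − x_{i+1}·y_i), indices taken mod 6.
Σ = (-8) + (24) + (60) + (83) + (84) + (-6) = 237
Area = |Σ|/2 = 118.5.
Hole:
Apply the shoelace (surveyor's) formula: 2A = Σ (x_i·y_{i+1} − x_{i+1}·y_i), indices taken mod 3.
Σ = (4) + (-5) + (17) = 16
Area = |Σ|/2 = 8.
Net area = 118.5 − 8 = 110.5.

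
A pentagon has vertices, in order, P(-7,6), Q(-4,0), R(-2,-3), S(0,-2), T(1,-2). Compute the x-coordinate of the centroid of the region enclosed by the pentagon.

Apply the shoelace formula. First the cross-terms c_i = x_i·y_{i+1} − x_{i+1}·y_i:
  24, 12, 4, 2, -8  ⇒  2A = 34, A = 17.
Then Σ (x_i + x_{i+1})·c_i = -294, so x̄ = -294 / (6·17) = -49/17.

-49/17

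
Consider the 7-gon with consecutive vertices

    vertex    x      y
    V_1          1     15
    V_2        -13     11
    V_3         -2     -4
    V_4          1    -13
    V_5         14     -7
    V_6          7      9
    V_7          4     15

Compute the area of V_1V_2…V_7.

387

Apply the shoelace formula: 2A = Σ (x_i·y_{i+1} − x_{i+1}·y_i), indices taken mod 7.
Σ = (206) + (74) + (30) + (175) + (175) + (69) + (45) = 774
Area = |Σ|/2 = 387.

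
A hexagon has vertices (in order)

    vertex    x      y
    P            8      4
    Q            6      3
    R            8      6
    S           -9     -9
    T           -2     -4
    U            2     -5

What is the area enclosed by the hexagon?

Apply the surveyor's formula: 2A = Σ (x_i·y_{i+1} − x_{i+1}·y_i), indices taken mod 6.
Σ = (0) + (12) + (-18) + (18) + (18) + (48) = 78
Area = |Σ|/2 = 39.

39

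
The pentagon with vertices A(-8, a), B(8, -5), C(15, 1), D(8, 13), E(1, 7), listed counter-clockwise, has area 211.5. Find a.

Write out the shoelace sum; only the two edges meeting at A involve a:
2·Area = [(1·a − (-8)·7) + ((-8)·(-5) − 8·a)] + 313
       = -7·a + 409 = 423
⇒ a = -2.

-2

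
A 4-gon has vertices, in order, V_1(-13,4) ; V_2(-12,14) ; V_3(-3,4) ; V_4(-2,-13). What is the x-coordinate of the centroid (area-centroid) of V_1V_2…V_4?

-586/81

Apply the surveyor's formula. First the cross-terms c_i = x_i·y_{i+1} − x_{i+1}·y_i:
  -134, -6, 47, -177  ⇒  2A = -270, A = -135.
Then Σ (x_i + x_{i+1})·c_i = 5860, so x̄ = 5860 / (6·(-135)) = -586/81.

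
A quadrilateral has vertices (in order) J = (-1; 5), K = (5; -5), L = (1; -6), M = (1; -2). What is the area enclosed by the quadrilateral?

Apply the surveyor's formula: 2A = Σ (x_i·y_{i+1} − x_{i+1}·y_i), indices taken mod 4.
J→K: (-1)(-5) − (5)(5) = -20
K→L: (5)(-6) − (1)(-5) = -25
L→M: (1)(-2) − (1)(-6) = 4
M→J: (1)(5) − (-1)(-2) = 3
Σ = -38
Area = |Σ|/2 = 19.

19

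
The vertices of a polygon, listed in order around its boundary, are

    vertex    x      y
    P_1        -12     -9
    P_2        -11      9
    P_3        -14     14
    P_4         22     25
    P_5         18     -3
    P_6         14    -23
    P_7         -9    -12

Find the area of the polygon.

1109.5

Apply Gauss's area formula: 2A = Σ (x_i·y_{i+1} − x_{i+1}·y_i), indices taken mod 7.
P_1→P_2: (-12)(9) − (-11)(-9) = -207
P_2→P_3: (-11)(14) − (-14)(9) = -28
P_3→P_4: (-14)(25) − (22)(14) = -658
P_4→P_5: (22)(-3) − (18)(25) = -516
P_5→P_6: (18)(-23) − (14)(-3) = -372
P_6→P_7: (14)(-12) − (-9)(-23) = -375
P_7→P_1: (-9)(-9) − (-12)(-12) = -63
Σ = -2219
Area = |Σ|/2 = 1109.5.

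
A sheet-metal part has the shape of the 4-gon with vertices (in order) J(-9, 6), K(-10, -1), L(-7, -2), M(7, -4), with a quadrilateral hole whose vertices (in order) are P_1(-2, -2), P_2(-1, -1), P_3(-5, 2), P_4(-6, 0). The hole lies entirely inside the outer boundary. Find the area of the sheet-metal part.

56.5

Outer boundary:
J→K: (-9)(-1) − (-10)(6) = 69
K→L: (-10)(-2) − (-7)(-1) = 13
L→M: (-7)(-4) − (7)(-2) = 42
M→J: (7)(6) − (-9)(-4) = 6
Σ = 130
Area = |Σ|/2 = 65.
Hole:
Apply the shoelace formula: 2A = Σ (x_i·y_{i+1} − x_{i+1}·y_i), indices taken mod 4.
Cross-terms: 0, -7, 12, 12  ⇒  Σ = 17
Area = |Σ|/2 = 8.5.
Net area = 65 − 8.5 = 56.5.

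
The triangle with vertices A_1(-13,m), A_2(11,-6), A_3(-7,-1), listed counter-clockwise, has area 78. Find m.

-8

The doubled signed area Σ (x_i y_{i+1} − x_{i+1} y_i) is linear in m.
With m=0 it equals 12; the coefficient of m is -18 (from the two edges through A_1).
So -18·m + 12 = 2·78 = 156 ⇒ m = -8.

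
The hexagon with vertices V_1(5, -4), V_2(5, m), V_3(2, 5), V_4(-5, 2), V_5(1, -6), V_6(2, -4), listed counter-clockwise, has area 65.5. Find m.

3

Write out the shoelace sum; only the two edges meeting at V_2 involve m:
2·Area = [(5·m − 5·(-4)) + (5·5 − 2·m)] + 77
       = 3·m + 122 = 131
⇒ m = 3.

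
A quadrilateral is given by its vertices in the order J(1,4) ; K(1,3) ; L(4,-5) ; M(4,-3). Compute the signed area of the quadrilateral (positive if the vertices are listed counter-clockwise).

4.5

Cross-terms: -1, -17, 8, 19  ⇒  Σ = 9
Signed area = Σ/2 = 4.5 (positive ⇒ counter-clockwise traversal).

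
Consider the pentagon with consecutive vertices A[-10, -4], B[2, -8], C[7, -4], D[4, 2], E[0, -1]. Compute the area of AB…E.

76

Σ = (88) + (48) + (30) + (-4) + (-10) = 152
Area = |Σ|/2 = 76.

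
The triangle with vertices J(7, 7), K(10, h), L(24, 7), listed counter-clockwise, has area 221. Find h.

-19

The doubled signed area Σ (x_i y_{i+1} − x_{i+1} y_i) is linear in h.
With h=0 it equals 119; the coefficient of h is -17 (from the two edges through K).
So -17·h + 119 = 2·221 = 442 ⇒ h = -19.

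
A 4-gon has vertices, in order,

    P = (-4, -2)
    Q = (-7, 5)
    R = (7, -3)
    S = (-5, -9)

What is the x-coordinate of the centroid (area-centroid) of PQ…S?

-113/114

Apply the shoelace (surveyor's) formula. First the cross-terms c_i = x_i·y_{i+1} − x_{i+1}·y_i:
  -34, -14, -78, -26  ⇒  2A = -152, A = -76.
Then Σ (x_i + x_{i+1})·c_i = 452, so x̄ = 452 / (6·(-76)) = -113/114.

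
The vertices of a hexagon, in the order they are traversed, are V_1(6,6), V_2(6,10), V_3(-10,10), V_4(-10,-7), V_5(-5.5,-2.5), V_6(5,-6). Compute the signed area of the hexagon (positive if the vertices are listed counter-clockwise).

226

Σ = (24) + (160) + (170) + (-13.5) + (45.5) + (66) = 452
Signed area = Σ/2 = 226 (positive ⇒ counter-clockwise traversal).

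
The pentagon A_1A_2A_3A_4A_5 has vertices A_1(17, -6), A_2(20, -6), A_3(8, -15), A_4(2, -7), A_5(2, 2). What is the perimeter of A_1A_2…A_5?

54

|A_1A_2| = √((3)² + (0)²) = √9 = 3
|A_2A_3| = √((-12)² + (-9)²) = √225 = 15
|A_3A_4| = √((-6)² + (8)²) = √100 = 10
|A_4A_5| = √((0)² + (9)²) = √81 = 9
|A_5A_1| = √((15)² + (-8)²) = √289 = 17
Perimeter = 3 + 15 + 10 + 9 + 17 = 54.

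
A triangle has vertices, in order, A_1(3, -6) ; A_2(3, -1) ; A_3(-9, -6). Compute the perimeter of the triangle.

|A_1A_2| = √((0)² + (5)²) = √25 = 5
|A_2A_3| = √((-12)² + (-5)²) = √169 = 13
|A_3A_1| = √((12)² + (0)²) = √144 = 12
Perimeter = 5 + 13 + 12 = 30.

30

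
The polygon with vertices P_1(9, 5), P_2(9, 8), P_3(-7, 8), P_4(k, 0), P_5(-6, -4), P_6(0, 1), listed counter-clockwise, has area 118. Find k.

The doubled signed area Σ (x_i y_{i+1} − x_{i+1} y_i) is linear in k.
With k=0 it equals 140; the coefficient of k is -12 (from the two edges through P_4).
So -12·k + 140 = 2·118 = 236 ⇒ k = -8.

-8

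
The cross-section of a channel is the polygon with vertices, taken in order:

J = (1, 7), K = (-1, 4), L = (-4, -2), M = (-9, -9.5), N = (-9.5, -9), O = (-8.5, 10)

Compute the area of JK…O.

Σ = (11) + (18) + (20) + (-9.25) + (-171.5) + (-69.5) = -201.25
Area = |Σ|/2 = 100.625.

100.625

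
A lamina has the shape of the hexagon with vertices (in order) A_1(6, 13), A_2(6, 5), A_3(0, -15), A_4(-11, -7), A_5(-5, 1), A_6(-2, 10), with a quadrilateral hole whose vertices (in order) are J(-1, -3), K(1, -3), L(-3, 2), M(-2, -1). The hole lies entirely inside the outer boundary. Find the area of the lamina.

Outer boundary:
Cross-terms: -48, -90, -165, -46, -48, -86  ⇒  Σ = -483
Area = |Σ|/2 = 241.5.
Hole:
Cross-terms: 6, -7, 7, 5  ⇒  Σ = 11
Area = |Σ|/2 = 5.5.
Net area = 241.5 − 5.5 = 236.

236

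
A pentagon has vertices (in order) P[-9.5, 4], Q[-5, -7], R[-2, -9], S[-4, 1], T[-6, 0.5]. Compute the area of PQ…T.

Apply Gauss's area formula: 2A = Σ (x_i·y_{i+1} − x_{i+1}·y_i), indices taken mod 5.
Σ = (86.5) + (31) + (-38) + (4) + (-19.25) = 64.25
Area = |Σ|/2 = 32.125.

32.125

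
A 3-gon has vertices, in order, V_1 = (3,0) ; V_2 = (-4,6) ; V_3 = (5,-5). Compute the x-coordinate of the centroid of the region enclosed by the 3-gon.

Apply Gauss's area formula. First the cross-terms c_i = x_i·y_{i+1} − x_{i+1}·y_i:
  18, -10, 15  ⇒  2A = 23, A = 11.5.
Then Σ (x_i + x_{i+1})·c_i = 92, so x̄ = 92 / (6·11.5) = 4/3.

4/3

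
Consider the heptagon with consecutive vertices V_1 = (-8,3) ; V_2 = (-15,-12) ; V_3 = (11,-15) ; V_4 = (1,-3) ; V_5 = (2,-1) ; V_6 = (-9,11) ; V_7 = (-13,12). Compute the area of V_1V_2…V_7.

Apply the shoelace formula: 2A = Σ (x_i·y_{i+1} − x_{i+1}·y_i), indices taken mod 7.
Cross-terms: 141, 357, -18, 5, 13, 35, 57  ⇒  Σ = 590
Area = |Σ|/2 = 295.

295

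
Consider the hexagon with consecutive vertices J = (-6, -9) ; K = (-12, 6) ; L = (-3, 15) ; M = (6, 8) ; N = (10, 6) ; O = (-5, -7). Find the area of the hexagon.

250.5

Σ = (-144) + (-162) + (-114) + (-44) + (-40) + (3) = -501
Area = |Σ|/2 = 250.5.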